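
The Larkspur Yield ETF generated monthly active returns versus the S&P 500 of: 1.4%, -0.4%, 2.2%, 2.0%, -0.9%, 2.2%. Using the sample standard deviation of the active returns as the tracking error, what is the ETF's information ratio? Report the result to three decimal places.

r̄ = (1.4 − 0.4 + 2.2 + 2 − 0.9 + 2.2) / 6 = 1.0833%
Σ(r − r̄)² = (1.4 − 1.0833)² + (-0.4 − 1.0833)² + (2.2 − 1.0833)² + … = 9.5683
sample σ = √(9.5683 / 5) = √1.9137 = 1.3834%
IR = r̄ / tracking error = 1.0833 / 1.3834 = 0.7831

0.783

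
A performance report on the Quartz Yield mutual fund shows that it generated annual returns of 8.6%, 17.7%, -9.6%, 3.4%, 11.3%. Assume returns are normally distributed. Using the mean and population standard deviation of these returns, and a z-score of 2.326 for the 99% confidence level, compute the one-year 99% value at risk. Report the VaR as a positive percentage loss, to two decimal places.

μ = (8.6 + 17.7 − 9.6 + 3.4 + 11.3) / 5 = 31.40 / 5 = 6.2800%
Σ(r − μ)² = (8.6 − 6.2800)² + (17.7 − 6.2800)² + (-9.6 − 6.2800)² + … = 421.4680
population σ = √(421.4680 / 5) = √84.2936 = 9.1812%
VaR = −(μ − z·σ) = −(6.2800 − 2.326 × 9.1812) = −(-15.0755) = 15.0755%

15.08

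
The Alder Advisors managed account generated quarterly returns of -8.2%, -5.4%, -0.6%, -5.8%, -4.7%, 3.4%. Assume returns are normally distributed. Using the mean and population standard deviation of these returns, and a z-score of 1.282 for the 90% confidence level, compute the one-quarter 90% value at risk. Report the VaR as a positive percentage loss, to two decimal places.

μ = (-8.2 − 5.4 − 0.6 − 5.8 − 4.7 + 3.4) / 6 = -3.5500%
Σ(r − μ)² = 88.4350; population σ = √(88.4350/6) = 3.8392%
VaR = −(μ − z·σ) = −(-3.5500 − 1.282 × 3.8392) = −(-8.4719) = 8.4719%

8.47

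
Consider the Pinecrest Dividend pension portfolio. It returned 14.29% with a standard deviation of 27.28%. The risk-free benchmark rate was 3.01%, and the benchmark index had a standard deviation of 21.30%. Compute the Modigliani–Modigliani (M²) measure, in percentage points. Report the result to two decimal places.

Sharpe = (Rp − Rf) / σp = (14.29% − 3.01%) / 27.28% = 0.4135
M² = Rf + Sharpe × σm = 3.01% + 0.4135 × 21.30% = 11.8176%

11.82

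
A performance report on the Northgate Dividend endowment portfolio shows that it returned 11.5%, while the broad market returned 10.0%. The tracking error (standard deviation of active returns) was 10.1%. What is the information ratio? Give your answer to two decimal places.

0.15

IR = (Rp − Rb) / TE = (11.5% − 10.0%) / 10.1% = 1.50% / 10.1% = 0.1485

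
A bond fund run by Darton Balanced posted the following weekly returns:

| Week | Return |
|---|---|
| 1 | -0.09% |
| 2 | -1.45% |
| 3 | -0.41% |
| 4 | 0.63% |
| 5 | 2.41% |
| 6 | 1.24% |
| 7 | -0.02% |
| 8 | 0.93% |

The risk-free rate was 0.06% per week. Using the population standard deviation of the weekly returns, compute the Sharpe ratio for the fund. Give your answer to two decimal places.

r̄ = (-0.09 − 1.45 − 0.41 + 0.63 + 2.41 + 1.24 − 0.02 + 0.93) / 8 = 0.4050%
Population σ = √[Σ(r − r̄)² / 8] = √[9.5744 / 8] = √1.1968 = 1.0940%
Sharpe = (r̄ − rf) / σ = (0.4050 − 0.06) / 1.0940 = 0.3450 / 1.0940 = 0.3154

0.32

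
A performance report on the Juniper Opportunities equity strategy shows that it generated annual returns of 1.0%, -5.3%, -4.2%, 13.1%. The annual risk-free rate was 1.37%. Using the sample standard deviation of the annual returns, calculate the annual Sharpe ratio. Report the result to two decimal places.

-0.03

r̄ = (1 − 5.3 − 4.2 + 13.1) / 4 = 1.1500%
Σ(r − r̄)² = (1 − 1.1500)² + (-5.3 − 1.1500)² + (-4.2 − 1.1500)² + … = 213.0500
sample σ = √(213.0500 / 3) = √71.0167 = 8.4271%
Sharpe = (r̄ − rf) / σ = (1.1500 − 1.37) / 8.4271 = -0.2200 / 8.4271 = -0.0261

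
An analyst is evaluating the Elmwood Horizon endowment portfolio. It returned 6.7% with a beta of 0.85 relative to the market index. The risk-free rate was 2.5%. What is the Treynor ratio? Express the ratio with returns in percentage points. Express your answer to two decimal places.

Treynor = (Rp − Rf) / β = (6.7% − 2.5%) / 0.85 = 4.20 / 0.85 = 4.9412

4.94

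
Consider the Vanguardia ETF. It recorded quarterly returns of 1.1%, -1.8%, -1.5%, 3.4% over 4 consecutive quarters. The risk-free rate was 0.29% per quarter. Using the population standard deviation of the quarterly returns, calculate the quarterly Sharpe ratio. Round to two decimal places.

0.00

μ = (1.1 − 1.8 − 1.5 + 3.4) / 4 = 0.3000%
Population std dev = √[17.9000 / 4] = 2.1154%
Sharpe = (μ − rf) / σ = (0.3000 − 0.29) / 2.1154 = 0.0100 / 2.1154 = 0.0047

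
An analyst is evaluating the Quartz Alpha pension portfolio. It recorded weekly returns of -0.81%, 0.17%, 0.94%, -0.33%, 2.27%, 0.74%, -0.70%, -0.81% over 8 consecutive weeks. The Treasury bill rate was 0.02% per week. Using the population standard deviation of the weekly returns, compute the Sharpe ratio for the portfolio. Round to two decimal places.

r̄ = (-0.81 + 0.17 + 0.94 − 0.33 + 2.27 + 0.74 − 0.7 − 0.81) / 8 = 0.1838%
Σ(r − r̄)² = (-0.81 − 0.1838)² + (0.17 − 0.1838)² + (0.94 − 0.1838)² + … = 8.2540
σ = √[8.2540 / 8] = 1.0158%
Sharpe = (r̄ − rf) / σ = (0.1838 − 0.02) / 1.0158 = 0.1638 / 1.0158 = 0.1613

0.16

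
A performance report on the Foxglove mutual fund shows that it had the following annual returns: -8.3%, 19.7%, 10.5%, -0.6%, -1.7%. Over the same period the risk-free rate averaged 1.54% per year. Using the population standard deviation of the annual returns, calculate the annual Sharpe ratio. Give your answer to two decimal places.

0.24

r̄ = (-8.3 + 19.7 + 10.5 − 0.6 − 1.7) / 5 = 3.9200%
Population std dev = √[493.6480 / 5] = 9.9363%
Sharpe = (r̄ − rf) / σ = (3.9200 − 1.54) / 9.9363 = 2.3800 / 9.9363 = 0.2395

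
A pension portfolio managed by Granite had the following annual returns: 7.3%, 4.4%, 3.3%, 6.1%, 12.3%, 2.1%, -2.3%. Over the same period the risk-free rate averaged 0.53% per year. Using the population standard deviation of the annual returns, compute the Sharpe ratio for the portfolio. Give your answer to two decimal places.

1.00

μ = (7.3 + 4.4 + 3.3 + 6.1 + 12.3 + 2.1 − 2.3) / 7 = 33.20 / 7 = 4.7429%
Population σ = √[Σ(r − μ)² / 7] = √[124.2771 / 7] = √17.7539 = 4.2135%
Sharpe = (μ − rf) / σ = (4.7429 − 0.53) / 4.2135 = 4.2129 / 4.2135 = 0.9999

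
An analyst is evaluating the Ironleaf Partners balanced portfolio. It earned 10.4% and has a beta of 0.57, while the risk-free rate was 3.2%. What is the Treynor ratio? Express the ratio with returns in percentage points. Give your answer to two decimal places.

Treynor = (Rp − Rf) / β = (10.4% − 3.2%) / 0.57 = 7.20 / 0.57 = 12.6316

12.63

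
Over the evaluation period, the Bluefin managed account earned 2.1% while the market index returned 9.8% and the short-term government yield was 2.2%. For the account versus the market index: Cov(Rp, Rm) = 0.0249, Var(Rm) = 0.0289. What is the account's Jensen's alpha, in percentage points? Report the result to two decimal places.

β = Cov / Var = 0.0249 / 0.0289 = 0.8616
E[R] = Rf + β(Rm − Rf) = 2.2% + 0.8616 × (9.8% − 2.2%) = 8.7482%
α = Rp − E[R] = 2.1% − 8.7482% = -6.6482

-6.65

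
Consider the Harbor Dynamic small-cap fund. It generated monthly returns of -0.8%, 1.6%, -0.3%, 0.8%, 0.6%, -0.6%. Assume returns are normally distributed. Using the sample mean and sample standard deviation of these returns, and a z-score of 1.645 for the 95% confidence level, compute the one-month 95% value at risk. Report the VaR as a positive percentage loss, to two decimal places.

Mean return r̄ = 1.30 / 6 = 0.2167%
Sample std dev = √[4.3683 / 5] = 0.9347%
VaR = −(r̄ − z·σ) = −(0.2167 − 1.645 × 0.9347) = −(-1.3209) = 1.3209%

1.32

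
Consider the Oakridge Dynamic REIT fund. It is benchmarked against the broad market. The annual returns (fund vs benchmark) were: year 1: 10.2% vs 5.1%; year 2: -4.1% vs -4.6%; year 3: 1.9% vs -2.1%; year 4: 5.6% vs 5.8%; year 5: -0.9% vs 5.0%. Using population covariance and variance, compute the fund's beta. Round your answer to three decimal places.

0.766

r̄p = 2.5400%,  r̄m = 1.8400%
Cov = Σ(rp − r̄p)(rm − r̄m) / 5 = 14.3004
Var(rm) = Σ(rm − r̄m)² / 5 = 18.6584
β = Cov / Var = 14.3004 / 18.6584 = 0.7664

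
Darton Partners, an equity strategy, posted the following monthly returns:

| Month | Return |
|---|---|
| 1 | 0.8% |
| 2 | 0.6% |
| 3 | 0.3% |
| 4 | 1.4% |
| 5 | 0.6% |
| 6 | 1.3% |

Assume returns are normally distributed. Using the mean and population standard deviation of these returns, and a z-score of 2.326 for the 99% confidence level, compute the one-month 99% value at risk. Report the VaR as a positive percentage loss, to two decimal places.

r̄ = (0.8 + 0.6 + 0.3 + 1.4 + 0.6 + 1.3) / 6 = 5.00 / 6 = 0.8333%
Σ(r − r̄)² = 0.9333; population σ = √(0.9333/6) = 0.3944%
VaR = −(r̄ − z·σ) = −(0.8333 − 2.326 × 0.3944) = −(-0.0841) = 0.0841%

0.08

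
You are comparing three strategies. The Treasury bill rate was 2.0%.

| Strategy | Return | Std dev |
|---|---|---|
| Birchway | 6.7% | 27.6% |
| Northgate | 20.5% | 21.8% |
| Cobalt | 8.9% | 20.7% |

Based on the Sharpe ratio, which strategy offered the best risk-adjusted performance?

Northgate

Birchway: Sharpe ratio = (6.7% − 2.0%) / 27.6% = 0.170
Northgate: Sharpe ratio = (20.5% − 2.0%) / 21.8% = 0.849
Cobalt: Sharpe ratio = (8.9% − 2.0%) / 20.7% = 0.333
Highest: Northgate (0.849).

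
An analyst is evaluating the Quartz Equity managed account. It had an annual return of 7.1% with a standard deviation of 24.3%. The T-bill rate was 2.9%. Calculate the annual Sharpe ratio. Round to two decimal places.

0.17

Sharpe = (Rp − Rf) / σp = (7.1% − 2.9%) / 24.3% = 4.20% / 24.3% = 0.1728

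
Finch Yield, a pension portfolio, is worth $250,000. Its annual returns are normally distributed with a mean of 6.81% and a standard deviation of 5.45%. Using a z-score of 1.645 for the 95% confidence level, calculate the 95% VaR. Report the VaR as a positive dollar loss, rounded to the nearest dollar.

Return at the 95% tail: μ − z·σ = 6.81% − 1.645 × 5.45% = 6.81 − 8.96525 = -2.15525%
VaR = −(-2.15525%) × $250,000 = 2.15525% × $250,000 = $5,388

$5,388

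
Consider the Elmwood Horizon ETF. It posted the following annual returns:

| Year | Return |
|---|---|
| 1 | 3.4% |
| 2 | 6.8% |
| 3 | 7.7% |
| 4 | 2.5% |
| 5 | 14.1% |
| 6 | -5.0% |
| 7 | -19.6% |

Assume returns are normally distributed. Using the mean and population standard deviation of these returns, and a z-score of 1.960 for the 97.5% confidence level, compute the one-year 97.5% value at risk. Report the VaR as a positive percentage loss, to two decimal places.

r̄ = (3.4 + 6.8 + 7.7 + 2.5 + 14.1 − 5 − 19.6) / 7 = 9.90 / 7 = 1.4143%
Σ(r − r̄)² = (3.4 − 1.4143)² + (6.8 − 1.4143)² + … = 717.3086
population σ = √(717.3086 / 7) = √102.4727 = 10.1229%
VaR = −(r̄ − z·σ) = −(1.4143 − 1.960 × 10.1229) = −(-18.4266) = 18.4266%

18.43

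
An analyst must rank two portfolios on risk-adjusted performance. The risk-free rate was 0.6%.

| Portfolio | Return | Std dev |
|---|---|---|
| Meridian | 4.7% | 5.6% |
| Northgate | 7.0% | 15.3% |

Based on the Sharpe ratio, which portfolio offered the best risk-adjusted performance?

Meridian

Meridian: Sharpe ratio = (4.7% − 0.6%) / 5.6% = 0.732
Northgate: Sharpe ratio = (7.0% − 0.6%) / 15.3% = 0.418
Highest: Meridian (0.732).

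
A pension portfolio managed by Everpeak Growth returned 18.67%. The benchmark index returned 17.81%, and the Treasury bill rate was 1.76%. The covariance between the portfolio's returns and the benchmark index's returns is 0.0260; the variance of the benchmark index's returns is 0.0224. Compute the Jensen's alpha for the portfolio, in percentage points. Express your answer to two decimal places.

β = Cov / Var = 0.0260 / 0.0224 = 1.1607
E[R] = Rf + β(Rm − Rf) = 1.76% + 1.1607 × (17.81% − 1.76%) = 20.3892%
α = Rp − E[R] = 18.67% − 20.3892% = -1.7192

-1.72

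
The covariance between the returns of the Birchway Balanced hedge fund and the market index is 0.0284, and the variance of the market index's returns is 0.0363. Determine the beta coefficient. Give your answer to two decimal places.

β = Cov(Rp, Rm) / Var(Rm) = 0.0284 / 0.0363 = 0.7824

0.78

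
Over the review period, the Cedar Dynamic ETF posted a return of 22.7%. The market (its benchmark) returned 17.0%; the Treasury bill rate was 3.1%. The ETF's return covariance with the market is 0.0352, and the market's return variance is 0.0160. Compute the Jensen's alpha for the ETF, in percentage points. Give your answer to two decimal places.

β = Cov / Var = 0.0352 / 0.0160 = 2.2000
E[R] = Rf + β(Rm − Rf) = 3.1% + 2.2000 × (17.0% − 3.1%) = 33.6800%
α = Rp − E[R] = 22.7% − 33.6800% = -10.9800

-10.98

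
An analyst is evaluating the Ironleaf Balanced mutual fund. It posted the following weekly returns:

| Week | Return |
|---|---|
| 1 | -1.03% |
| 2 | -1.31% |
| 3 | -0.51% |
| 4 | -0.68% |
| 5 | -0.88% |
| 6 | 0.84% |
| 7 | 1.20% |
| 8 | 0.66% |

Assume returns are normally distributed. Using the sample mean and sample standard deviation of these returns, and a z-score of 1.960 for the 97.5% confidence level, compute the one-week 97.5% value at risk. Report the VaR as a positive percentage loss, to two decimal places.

2.10

Mean return μ = -1.710 / 8 = -0.2138%
Sample σ = √[Σ(r − μ)² / 7] = √[6.4896 / 7] = √0.9271 = 0.9629%
VaR = −(μ − z·σ) = −(-0.2138 − 1.960 × 0.9629) = −(-2.1011) = 2.1011%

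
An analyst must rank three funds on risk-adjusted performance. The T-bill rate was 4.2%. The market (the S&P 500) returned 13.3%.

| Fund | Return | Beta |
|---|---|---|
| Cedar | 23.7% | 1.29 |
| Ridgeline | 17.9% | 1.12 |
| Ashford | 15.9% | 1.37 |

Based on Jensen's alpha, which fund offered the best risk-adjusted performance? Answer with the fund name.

Cedar: α = 23.7% − [4.2% + 1.29 × (13.3% − 4.2%)] = 7.761
Ridgeline: α = 17.9% − [4.2% + 1.12 × (13.3% − 4.2%)] = 3.508
Ashford: α = 15.9% − [4.2% + 1.37 × (13.3% − 4.2%)] = -0.767
Highest: Cedar (7.761).

Cedar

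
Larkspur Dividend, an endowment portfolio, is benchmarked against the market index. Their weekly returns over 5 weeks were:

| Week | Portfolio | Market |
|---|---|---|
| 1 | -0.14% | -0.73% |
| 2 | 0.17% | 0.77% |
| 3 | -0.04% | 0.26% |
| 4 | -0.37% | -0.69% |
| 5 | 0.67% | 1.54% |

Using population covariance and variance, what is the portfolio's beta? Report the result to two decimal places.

0.38

r̄p = 0.0580%,  r̄m = 0.2300%
Cov = Σ(rp − r̄p)(rm − r̄m) / 5 = 0.2886
Var(rm) = Σ(rm − r̄m)² / 5 = 0.7553
β = Cov / Var = 0.2886 / 0.7553 = 0.3821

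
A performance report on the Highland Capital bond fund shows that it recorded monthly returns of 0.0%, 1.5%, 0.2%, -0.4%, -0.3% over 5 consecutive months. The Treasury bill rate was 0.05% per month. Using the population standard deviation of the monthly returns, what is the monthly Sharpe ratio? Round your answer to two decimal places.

0.22

Mean return r̄ = 1.00 / 5 = 0.2000%
Σ(r − r̄)² = (0 − 0.2000)² + (1.5 − 0.2000)² + … = 2.3400
population σ = √(2.3400 / 5) = √0.4680 = 0.6841%
Sharpe = (r̄ − rf) / σ = (0.2000 − 0.05) / 0.6841 = 0.1500 / 0.6841 = 0.2193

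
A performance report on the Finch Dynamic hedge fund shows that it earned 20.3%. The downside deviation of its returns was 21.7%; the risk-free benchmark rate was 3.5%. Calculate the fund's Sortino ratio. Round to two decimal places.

Sortino = (Rp − Rf) / σd = (20.3% − 3.5%) / 21.7% = 16.80% / 21.7% = 0.7742

0.77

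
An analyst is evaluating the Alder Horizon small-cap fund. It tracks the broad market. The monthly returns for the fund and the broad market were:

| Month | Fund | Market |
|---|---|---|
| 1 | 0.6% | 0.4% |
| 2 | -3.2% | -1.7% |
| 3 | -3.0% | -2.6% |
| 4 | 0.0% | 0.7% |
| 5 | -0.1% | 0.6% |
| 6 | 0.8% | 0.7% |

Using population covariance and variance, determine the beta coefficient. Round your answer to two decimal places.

r̄p = -0.8167%,  r̄m = -0.3167%
Cov = Σ(rp − r̄p)(rm − r̄m) / 6 = 2.0714
Var(rm) = Σ(rm − r̄m)² / 6 = 1.7581
β = Cov / Var = 2.0714 / 1.7581 = 1.1782

1.18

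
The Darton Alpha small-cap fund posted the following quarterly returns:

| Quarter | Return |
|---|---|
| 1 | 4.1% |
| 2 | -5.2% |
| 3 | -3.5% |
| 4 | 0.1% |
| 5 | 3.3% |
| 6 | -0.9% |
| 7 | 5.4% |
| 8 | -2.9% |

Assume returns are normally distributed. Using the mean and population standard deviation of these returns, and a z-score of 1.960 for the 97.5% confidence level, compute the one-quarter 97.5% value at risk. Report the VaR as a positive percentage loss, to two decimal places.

7.06

r̄ = (4.1 − 5.2 − 3.5 + 0.1 + 3.3 − 0.9 + 5.4 − 2.9) / 8 = 0.0500%
Σ(r − r̄)² = (4.1 − 0.0500)² + (-5.2 − 0.0500)² + (-3.5 − 0.0500)² + … = 105.3600
population σ = √(105.3600 / 8) = √13.1700 = 3.6290%
VaR = −(r̄ − z·σ) = −(0.0500 − 1.960 × 3.6290) = −(-7.0628) = 7.0628%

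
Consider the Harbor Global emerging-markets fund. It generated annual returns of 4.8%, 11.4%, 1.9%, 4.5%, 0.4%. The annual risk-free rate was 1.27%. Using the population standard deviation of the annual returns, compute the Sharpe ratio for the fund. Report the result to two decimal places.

r̄ = (4.8 + 11.4 + 1.9 + 4.5 + 0.4) / 5 = 4.6000%
Population σ = √[Σ(r − r̄)² / 5] = √[71.2200 / 5] = √14.2440 = 3.7741%
Sharpe = (r̄ − rf) / σ = (4.6000 − 1.27) / 3.7741 = 3.3300 / 3.7741 = 0.8823

0.88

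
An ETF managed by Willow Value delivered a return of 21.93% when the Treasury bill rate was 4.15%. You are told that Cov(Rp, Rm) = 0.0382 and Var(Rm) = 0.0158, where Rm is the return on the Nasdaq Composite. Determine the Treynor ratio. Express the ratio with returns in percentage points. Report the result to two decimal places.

β = Cov / Var = 0.0382 / 0.0158 = 2.4177
Treynor = (Rp − Rf) / β = (21.93% − 4.15%) / 2.4177 = 17.78 / 2.4177 = 7.3541

7.35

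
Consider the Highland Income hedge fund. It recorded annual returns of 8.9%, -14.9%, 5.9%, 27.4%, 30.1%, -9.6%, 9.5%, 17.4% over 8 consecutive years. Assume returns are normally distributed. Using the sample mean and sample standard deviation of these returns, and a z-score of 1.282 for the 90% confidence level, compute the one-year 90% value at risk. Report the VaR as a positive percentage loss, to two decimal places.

r̄ = (8.9 − 14.9 + 5.9 + 27.4 + 30.1 − 9.6 + 9.5 + 17.4) / 8 = 74.70 / 8 = 9.3375%
Σ(r − r̄)² = (8.9 − 9.3375)² + (-14.9 − 9.3375)² + (5.9 − 9.3375)² + … = 1780.4588
sample σ = √(1780.4588 / 7) = √254.3513 = 15.9484%
VaR = −(r̄ − z·σ) = −(9.3375 − 1.282 × 15.9484) = −(-11.1083) = 11.1083%

11.11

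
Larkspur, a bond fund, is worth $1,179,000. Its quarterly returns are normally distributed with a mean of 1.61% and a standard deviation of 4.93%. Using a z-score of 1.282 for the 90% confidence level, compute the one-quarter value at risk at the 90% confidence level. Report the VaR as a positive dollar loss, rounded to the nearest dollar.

$55,534

Return at the 90% tail: μ − z·σ = 1.61% − 1.282 × 4.93% = 1.61 − 6.32026 = -4.71026%
VaR = −(-4.71026%) × $1,179,000 = 4.71026% × $1,179,000 = $55,534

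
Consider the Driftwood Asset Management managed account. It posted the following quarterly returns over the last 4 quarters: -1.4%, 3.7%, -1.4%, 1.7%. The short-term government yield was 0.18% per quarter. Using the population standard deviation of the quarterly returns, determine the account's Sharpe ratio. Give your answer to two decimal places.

0.22

μ = (-1.4 + 3.7 − 1.4 + 1.7) / 4 = 0.6500%
Population σ = √[Σ(r − μ)² / 4] = √[18.8100 / 4] = √4.7025 = 2.1685%
Sharpe = (μ − rf) / σ = (0.6500 − 0.18) / 2.1685 = 0.4700 / 2.1685 = 0.2167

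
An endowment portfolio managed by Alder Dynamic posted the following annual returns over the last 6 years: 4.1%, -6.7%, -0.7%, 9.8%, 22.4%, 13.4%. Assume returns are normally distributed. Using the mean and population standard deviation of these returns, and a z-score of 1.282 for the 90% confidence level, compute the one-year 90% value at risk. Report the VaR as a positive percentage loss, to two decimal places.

r̄ = (4.1 − 6.7 − 0.7 + 9.8 + 22.4 + 13.4) / 6 = 7.0500%
Σ(r − r̄)² = (4.1 − 7.0500)² + (-6.7 − 7.0500)² + (-0.7 − 7.0500)² + … = 541.3350
σ = √[541.3350 / 6] = 9.4986%
VaR = −(r̄ − z·σ) = −(7.0500 − 1.282 × 9.4986) = −(-5.1272) = 5.1272%

5.13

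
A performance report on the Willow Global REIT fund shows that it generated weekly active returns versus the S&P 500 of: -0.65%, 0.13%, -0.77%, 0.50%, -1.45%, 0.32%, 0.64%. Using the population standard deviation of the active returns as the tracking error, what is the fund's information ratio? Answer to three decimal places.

-0.253

Mean return μ = -1.280 / 7 = -0.1829%
Σ(r − μ)² = (-0.65 − (-0.1829))² + (0.13 − (-0.1829))² + … = 3.6627
population σ = √(3.6627 / 7) = √0.5232 = 0.7233%
IR = μ / tracking error = -0.1829 / 0.7233 = -0.2529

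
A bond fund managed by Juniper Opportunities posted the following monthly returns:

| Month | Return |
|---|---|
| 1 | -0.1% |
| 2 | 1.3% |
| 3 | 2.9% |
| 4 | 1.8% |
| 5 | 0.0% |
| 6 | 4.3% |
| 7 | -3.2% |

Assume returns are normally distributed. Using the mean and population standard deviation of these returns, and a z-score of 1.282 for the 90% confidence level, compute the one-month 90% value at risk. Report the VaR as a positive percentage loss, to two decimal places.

Mean return r̄ = 7.00 / 7 = 1.0000%
Σ(r − r̄)² = (-0.1 − 1.0000)² + (1.3 − 1.0000)² + (2.9 − 1.0000)² + … = 35.0800
population σ = √(35.0800 / 7) = √5.0114 = 2.2386%
VaR = −(r̄ − z·σ) = −(1.0000 − 1.282 × 2.2386) = −(-1.8699) = 1.8699%

1.87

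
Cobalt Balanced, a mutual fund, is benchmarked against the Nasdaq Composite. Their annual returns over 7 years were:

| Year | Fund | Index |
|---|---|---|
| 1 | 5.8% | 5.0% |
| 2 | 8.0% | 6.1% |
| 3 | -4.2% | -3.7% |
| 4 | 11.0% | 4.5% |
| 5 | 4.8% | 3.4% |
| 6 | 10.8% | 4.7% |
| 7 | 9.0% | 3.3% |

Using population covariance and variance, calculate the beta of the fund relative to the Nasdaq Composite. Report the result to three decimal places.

1.412

r̄p = 6.4571%,  r̄m = 3.3286%
Cov = Σ(rp − r̄p)(rm − r̄m) / 7 = 12.7384
Var(rm) = Σ(rm − r̄m)² / 7 = 9.0192
β = Cov / Var = 12.7384 / 9.0192 = 1.4124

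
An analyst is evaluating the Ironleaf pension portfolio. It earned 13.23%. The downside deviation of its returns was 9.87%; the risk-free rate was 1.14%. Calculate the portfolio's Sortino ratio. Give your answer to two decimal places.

1.22

Sortino = (Rp − Rf) / σd = (13.23% − 1.14%) / 9.87% = 12.09% / 9.87% = 1.2249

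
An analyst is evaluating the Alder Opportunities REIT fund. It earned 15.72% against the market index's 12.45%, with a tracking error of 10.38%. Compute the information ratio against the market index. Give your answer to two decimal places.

IR = (Rp − Rb) / TE = (15.72% − 12.45%) / 10.38% = 3.27% / 10.38% = 0.3150

0.32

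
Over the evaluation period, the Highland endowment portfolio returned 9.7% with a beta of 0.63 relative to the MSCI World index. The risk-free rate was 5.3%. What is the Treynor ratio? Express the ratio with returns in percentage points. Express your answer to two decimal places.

Treynor = (Rp − Rf) / β = (9.7% − 5.3%) / 0.63 = 4.40 / 0.63 = 6.9841

6.98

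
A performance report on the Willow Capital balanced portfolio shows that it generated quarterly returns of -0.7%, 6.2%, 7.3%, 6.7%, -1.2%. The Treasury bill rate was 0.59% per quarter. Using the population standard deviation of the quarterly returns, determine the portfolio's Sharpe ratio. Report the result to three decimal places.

0.811

μ = (-0.7 + 6.2 + 7.3 + 6.7 − 1.2) / 5 = 18.30 / 5 = 3.6600%
Σ(r − μ)² = (-0.7 − 3.6600)² + (6.2 − 3.6600)² + … = 71.5720
σ = √[71.5720 / 5] = 3.7834%
Sharpe = (μ − rf) / σ = (3.6600 − 0.59) / 3.7834 = 3.0700 / 3.7834 = 0.8114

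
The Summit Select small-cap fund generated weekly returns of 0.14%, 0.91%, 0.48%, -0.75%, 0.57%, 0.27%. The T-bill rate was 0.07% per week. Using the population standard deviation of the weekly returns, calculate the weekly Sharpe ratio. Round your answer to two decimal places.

r̄ = (0.14 + 0.91 + 0.48 − 0.75 + 0.57 + 0.27) / 6 = 0.2700%
Population σ = √[Σ(r − r̄)² / 6] = √[1.6010 / 6] = √0.2668 = 0.5165%
Sharpe = (r̄ − rf) / σ = (0.2700 − 0.07) / 0.5165 = 0.2000 / 0.5165 = 0.3872

0.39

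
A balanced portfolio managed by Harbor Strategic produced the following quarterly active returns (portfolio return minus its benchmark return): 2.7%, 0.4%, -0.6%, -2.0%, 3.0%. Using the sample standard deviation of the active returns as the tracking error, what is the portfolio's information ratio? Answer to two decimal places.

0.33

r̄ = (2.7 + 0.4 − 0.6 − 2 + 3) / 5 = 3.50 / 5 = 0.7000%
Σ(r − r̄)² = (2.7 − 0.7000)² + (0.4 − 0.7000)² + … = 18.3600
σ = √[18.3600 / 4] = 2.1424%
IR = r̄ / tracking error = 0.7000 / 2.1424 = 0.3267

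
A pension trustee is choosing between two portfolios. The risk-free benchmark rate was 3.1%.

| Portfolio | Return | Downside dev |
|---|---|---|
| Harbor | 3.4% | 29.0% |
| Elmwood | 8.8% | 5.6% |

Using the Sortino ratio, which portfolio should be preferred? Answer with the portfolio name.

Harbor: Sortino ratio = (3.4% − 3.1%) / 29.0% = 0.010
Elmwood: Sortino ratio = (8.8% − 3.1%) / 5.6% = 1.018
Highest: Elmwood (1.018).

Elmwood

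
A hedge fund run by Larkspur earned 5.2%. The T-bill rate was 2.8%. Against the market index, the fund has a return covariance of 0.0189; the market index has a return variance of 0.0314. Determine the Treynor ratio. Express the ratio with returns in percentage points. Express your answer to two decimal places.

β = Cov / Var = 0.0189 / 0.0314 = 0.6019
Treynor = (Rp − Rf) / β = (5.2% − 2.8%) / 0.6019 = 2.40 / 0.6019 = 3.9874

3.99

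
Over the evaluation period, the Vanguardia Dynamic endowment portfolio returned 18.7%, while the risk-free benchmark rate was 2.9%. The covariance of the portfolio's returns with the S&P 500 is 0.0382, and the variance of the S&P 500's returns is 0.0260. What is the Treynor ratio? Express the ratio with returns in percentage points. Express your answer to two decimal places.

10.75

β = Cov / Var = 0.0382 / 0.0260 = 1.4692
Treynor = (Rp − Rf) / β = (18.7% − 2.9%) / 1.4692 = 15.80 / 1.4692 = 10.7542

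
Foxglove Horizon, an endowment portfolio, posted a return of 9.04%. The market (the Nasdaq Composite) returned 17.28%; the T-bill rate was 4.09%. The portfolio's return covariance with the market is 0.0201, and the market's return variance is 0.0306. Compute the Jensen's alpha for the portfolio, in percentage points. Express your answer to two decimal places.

β = Cov / Var = 0.0201 / 0.0306 = 0.6569
E[R] = Rf + β(Rm − Rf) = 4.09% + 0.6569 × (17.28% − 4.09%) = 12.7545%
α = Rp − E[R] = 9.04% − 12.7545% = -3.7145

-3.71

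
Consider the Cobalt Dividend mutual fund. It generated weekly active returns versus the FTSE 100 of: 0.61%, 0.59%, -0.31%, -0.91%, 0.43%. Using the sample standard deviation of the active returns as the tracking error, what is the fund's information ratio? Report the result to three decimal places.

r̄ = (0.61 + 0.59 − 0.31 − 0.91 + 0.43) / 5 = 0.0820%
Sample σ = √[Σ(r − r̄)² / 4] = √[1.7957 / 4] = √0.4489 = 0.6700%
IR = r̄ / tracking error = 0.0820 / 0.6700 = 0.1224

0.122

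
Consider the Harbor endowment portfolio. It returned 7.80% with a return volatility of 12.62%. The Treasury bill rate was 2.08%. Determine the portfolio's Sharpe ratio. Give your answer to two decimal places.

Sharpe = (Rp − Rf) / σp = (7.80% − 2.08%) / 12.62% = 5.72% / 12.62% = 0.4532

0.45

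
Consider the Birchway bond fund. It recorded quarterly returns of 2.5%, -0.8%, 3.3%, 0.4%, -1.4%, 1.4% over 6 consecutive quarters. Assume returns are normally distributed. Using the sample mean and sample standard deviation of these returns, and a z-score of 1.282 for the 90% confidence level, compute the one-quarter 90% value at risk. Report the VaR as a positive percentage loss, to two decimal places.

1.46

Mean return r̄ = 5.40 / 6 = 0.9000%
Σ(r − r̄)² = (2.5 − 0.9000)² + (-0.8 − 0.9000)² + (3.3 − 0.9000)² + … = 17.0000
σ = √[17.0000 / 5] = 1.8439%
VaR = −(r̄ − z·σ) = −(0.9000 − 1.282 × 1.8439) = −(-1.4639) = 1.4639%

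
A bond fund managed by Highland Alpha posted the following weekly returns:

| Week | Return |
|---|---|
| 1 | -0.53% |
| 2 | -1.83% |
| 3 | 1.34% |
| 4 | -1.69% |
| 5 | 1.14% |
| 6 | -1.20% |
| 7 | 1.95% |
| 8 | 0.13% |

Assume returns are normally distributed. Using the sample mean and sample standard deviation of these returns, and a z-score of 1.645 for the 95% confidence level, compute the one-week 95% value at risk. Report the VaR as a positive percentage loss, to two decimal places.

μ = (-0.53 − 1.83 + 1.34 − 1.69 + 1.14 − 1.2 + 1.95 + 0.13) / 8 = -0.690 / 8 = -0.0863%
Sample std dev = √[14.7810 / 7] = 1.4531%
VaR = −(μ − z·σ) = −(-0.0863 − 1.645 × 1.4531) = −(-2.4766) = 2.4766%

2.48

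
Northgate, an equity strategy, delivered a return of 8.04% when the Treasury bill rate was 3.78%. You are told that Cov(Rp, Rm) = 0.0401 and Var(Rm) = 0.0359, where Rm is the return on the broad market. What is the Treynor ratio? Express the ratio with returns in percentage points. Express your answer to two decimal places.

β = Cov / Var = 0.0401 / 0.0359 = 1.1170
Treynor = (Rp − Rf) / β = (8.04% − 3.78%) / 1.1170 = 4.26 / 1.1170 = 3.8138

3.81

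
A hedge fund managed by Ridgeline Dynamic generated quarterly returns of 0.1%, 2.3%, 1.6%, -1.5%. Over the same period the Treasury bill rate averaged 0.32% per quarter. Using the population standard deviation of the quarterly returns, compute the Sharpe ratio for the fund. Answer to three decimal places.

Mean return r̄ = 2.50 / 4 = 0.6250%
Σ(r − r̄)² = 8.5475; population σ = √(8.5475/4) = 1.4618%
Sharpe = (r̄ − rf) / σ = (0.6250 − 0.32) / 1.4618 = 0.3050 / 1.4618 = 0.2086

0.209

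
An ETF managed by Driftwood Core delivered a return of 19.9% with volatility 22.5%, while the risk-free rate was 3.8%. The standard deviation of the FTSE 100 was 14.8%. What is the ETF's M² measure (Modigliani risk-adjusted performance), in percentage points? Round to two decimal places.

14.39

Sharpe = (Rp − Rf) / σp = (19.9% − 3.8%) / 22.5% = 0.7156
M² = Rf + Sharpe × σm = 3.8% + 0.7156 × 14.8% = 14.3909%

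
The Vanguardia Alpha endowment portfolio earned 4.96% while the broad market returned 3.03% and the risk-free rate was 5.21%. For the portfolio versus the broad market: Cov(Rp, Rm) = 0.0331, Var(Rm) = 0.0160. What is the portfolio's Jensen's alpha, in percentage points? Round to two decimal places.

4.26

β = Cov / Var = 0.0331 / 0.0160 = 2.0688
E[R] = Rf + β(Rm − Rf) = 5.21% + 2.0688 × (3.03% − 5.21%) = 0.7000%
α = Rp − E[R] = 4.96% − 0.7000% = 4.2600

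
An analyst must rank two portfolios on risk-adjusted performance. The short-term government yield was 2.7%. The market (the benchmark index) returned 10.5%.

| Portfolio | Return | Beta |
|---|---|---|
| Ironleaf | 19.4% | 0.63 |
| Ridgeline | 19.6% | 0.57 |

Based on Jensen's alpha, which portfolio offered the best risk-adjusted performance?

Ironleaf: α = 19.4% − [2.7% + 0.63 × (10.5% − 2.7%)] = 11.786
Ridgeline: α = 19.6% − [2.7% + 0.57 × (10.5% − 2.7%)] = 12.454
Highest: Ridgeline (12.454).

Ridgeline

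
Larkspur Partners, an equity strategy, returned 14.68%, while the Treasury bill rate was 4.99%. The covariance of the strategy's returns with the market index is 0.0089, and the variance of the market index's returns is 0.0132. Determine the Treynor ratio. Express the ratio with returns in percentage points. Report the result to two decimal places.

14.37

β = Cov / Var = 0.0089 / 0.0132 = 0.6742
Treynor = (Rp − Rf) / β = (14.68% − 4.99%) / 0.6742 = 9.69 / 0.6742 = 14.3726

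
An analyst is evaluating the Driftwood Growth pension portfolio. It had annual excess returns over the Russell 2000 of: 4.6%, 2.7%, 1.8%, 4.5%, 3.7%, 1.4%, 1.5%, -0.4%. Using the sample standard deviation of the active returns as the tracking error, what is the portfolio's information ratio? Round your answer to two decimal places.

r̄ = (4.6 + 2.7 + 1.8 + 4.5 + 3.7 + 1.4 + 1.5 − 0.4) / 8 = 2.4750%
Sample σ = √[Σ(r − r̄)² / 7] = √[20.9950 / 7] = √2.9993 = 1.7318%
IR = r̄ / tracking error = 2.4750 / 1.7318 = 1.4291

1.43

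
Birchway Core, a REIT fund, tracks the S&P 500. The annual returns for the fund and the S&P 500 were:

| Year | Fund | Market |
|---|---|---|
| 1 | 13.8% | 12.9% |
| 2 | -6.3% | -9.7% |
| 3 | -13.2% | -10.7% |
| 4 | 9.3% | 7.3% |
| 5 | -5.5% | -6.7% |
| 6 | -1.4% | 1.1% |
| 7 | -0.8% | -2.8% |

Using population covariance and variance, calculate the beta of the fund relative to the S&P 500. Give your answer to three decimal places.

1.019

r̄p = -0.5857%,  r̄m = -1.2286%
Cov = Σ(rp − r̄p)(rm − r̄m) / 7 = 68.6818
Var(rm) = Σ(rm − r̄m)² / 7 = 67.3792
β = Cov / Var = 68.6818 / 67.3792 = 1.0193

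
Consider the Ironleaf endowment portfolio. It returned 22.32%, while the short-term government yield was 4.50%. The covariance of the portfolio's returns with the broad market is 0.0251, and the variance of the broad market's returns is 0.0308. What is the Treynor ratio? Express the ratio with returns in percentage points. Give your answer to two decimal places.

β = Cov / Var = 0.0251 / 0.0308 = 0.8149
Treynor = (Rp − Rf) / β = (22.32% − 4.50%) / 0.8149 = 17.82 / 0.8149 = 21.8677

21.87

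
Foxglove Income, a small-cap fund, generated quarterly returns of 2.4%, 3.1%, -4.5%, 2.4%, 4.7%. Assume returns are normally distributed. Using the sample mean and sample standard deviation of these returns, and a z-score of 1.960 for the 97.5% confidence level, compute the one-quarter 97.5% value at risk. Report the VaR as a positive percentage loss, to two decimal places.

r̄ = (2.4 + 3.1 − 4.5 + 2.4 + 4.7) / 5 = 8.10 / 5 = 1.6200%
Sample σ = √[Σ(r − r̄)² / 4] = √[50.3480 / 4] = √12.5870 = 3.5478%
VaR = −(r̄ − z·σ) = −(1.6200 − 1.960 × 3.5478) = −(-5.3337) = 5.3337%

5.33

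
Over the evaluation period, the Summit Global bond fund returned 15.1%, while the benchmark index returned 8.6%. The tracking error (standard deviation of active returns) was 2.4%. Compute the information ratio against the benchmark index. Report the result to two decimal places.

IR = (Rp − Rb) / TE = (15.1% − 8.6%) / 2.4% = 6.50% / 2.4% = 2.7083

2.71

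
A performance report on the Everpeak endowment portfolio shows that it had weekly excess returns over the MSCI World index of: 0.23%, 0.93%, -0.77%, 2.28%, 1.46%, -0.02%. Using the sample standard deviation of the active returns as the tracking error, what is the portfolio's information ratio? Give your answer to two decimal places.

r̄ = (0.23 + 0.93 − 0.77 + 2.28 + 1.46 − 0.02) / 6 = 0.6850%
Σ(r − r̄)² = (0.23 − 0.6850)² + (0.93 − 0.6850)² + (-0.77 − 0.6850)² + … = 6.0258
sample σ = √(6.0258 / 5) = √1.2052 = 1.0978%
IR = r̄ / tracking error = 0.6850 / 1.0978 = 0.6240

0.62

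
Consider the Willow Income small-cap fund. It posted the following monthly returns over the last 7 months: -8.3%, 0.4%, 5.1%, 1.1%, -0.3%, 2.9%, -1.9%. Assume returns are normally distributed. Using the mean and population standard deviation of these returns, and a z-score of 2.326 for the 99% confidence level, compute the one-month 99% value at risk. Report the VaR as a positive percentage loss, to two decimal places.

9.29

r̄ = (-8.3 + 0.4 + 5.1 + 1.1 − 0.3 + 2.9 − 1.9) / 7 = -0.1429%
Population σ = √[Σ(r − r̄)² / 7] = √[108.2371 / 7] = √15.4624 = 3.9322%
VaR = −(r̄ − z·σ) = −(-0.1429 − 2.326 × 3.9322) = −(-9.2892) = 9.2892%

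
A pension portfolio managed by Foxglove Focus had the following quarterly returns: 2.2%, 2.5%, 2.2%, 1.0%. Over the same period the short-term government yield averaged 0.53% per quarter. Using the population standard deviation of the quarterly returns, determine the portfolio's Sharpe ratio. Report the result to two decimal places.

Mean return r̄ = 7.90 / 4 = 1.9750%
Σ(r − r̄)² = (2.2 − 1.9750)² + (2.5 − 1.9750)² + … = 1.3275
σ = √[1.3275 / 4] = 0.5761%
Sharpe = (r̄ − rf) / σ = (1.9750 − 0.53) / 0.5761 = 1.4450 / 0.5761 = 2.5082

2.51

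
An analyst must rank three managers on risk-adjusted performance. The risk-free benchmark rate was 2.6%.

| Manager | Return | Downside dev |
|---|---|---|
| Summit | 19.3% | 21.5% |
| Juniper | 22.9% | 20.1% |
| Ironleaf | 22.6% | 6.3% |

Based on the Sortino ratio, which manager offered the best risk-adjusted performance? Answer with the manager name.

Summit: Sortino ratio = (19.3% − 2.6%) / 21.5% = 0.777
Juniper: Sortino ratio = (22.9% − 2.6%) / 20.1% = 1.010
Ironleaf: Sortino ratio = (22.6% − 2.6%) / 6.3% = 3.175
Highest: Ironleaf (3.175).

Ironleaf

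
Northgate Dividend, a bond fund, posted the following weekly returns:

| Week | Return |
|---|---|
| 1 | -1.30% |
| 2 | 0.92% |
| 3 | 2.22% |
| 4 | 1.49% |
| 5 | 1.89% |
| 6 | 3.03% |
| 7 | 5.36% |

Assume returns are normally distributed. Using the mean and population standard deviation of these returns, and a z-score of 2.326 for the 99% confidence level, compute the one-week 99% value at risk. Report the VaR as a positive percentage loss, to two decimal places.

2.43

Mean return r̄ = 13.610 / 7 = 1.9443%
Σ(r − r̄)² = 24.7058; population σ = √(24.7058/7) = 1.8787%
VaR = −(r̄ − z·σ) = −(1.9443 − 2.326 × 1.8787) = −(-2.4256) = 2.4256%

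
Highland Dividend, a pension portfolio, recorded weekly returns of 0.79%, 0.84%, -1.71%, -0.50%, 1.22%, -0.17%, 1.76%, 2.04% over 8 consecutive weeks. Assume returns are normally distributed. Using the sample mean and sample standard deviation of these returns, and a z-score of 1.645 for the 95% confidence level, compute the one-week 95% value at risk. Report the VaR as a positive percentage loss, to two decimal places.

1.53

Mean return r̄ = 4.270 / 8 = 0.5338%
Σ(r − r̄)² = 11.0012; sample σ = √(11.0012/7) = 1.2536%
VaR = −(r̄ − z·σ) = −(0.5338 − 1.645 × 1.2536) = −(-1.5284) = 1.5284%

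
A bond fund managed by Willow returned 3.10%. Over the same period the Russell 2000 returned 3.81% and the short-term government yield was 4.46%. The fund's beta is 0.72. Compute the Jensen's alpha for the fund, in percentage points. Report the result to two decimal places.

CAPM expected return = Rf + β(Rm − Rf) = 4.46% + 0.72 × (3.81% − 4.46%) = 4.46 + 0.72 × -0.65 = 3.9920%
Jensen's α = Rp − E[R] = 3.10% − 3.9920% = -0.8920

-0.89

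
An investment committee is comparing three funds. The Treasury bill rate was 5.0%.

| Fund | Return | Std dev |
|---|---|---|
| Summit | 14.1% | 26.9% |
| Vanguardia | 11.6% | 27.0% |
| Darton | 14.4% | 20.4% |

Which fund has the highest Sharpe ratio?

Summit: Sharpe ratio = (14.1% − 5.0%) / 26.9% = 0.338
Vanguardia: Sharpe ratio = (11.6% − 5.0%) / 27.0% = 0.244
Darton: Sharpe ratio = (14.4% − 5.0%) / 20.4% = 0.461
Highest: Darton (0.461).

Darton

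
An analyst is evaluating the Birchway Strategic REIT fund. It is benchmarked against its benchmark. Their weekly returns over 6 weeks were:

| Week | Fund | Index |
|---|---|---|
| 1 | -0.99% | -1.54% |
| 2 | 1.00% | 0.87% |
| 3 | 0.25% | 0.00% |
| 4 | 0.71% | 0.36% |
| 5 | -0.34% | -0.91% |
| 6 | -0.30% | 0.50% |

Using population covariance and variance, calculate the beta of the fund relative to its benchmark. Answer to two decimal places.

0.67

r̄p = 0.0550%,  r̄m = -0.1200%
Cov = Σ(rp − r̄p)(rm − r̄m) / 6 = 0.4749
Var(rm) = Σ(rm − r̄m)² / 6 = 0.7083
β = Cov / Var = 0.4749 / 0.7083 = 0.6705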